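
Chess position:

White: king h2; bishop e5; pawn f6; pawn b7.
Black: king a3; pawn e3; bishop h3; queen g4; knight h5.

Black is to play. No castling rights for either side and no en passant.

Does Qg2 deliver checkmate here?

After Qg2: white king on h2; in check: yes, from the black queen on g2.
King squares — g1: attacked by Qg2; h1: attacked by Qg2; g2: attacked by Bh3; g3: attacked by Qg2; h3: attacked by Qg2.
White has no legal moves → checkmate.

yes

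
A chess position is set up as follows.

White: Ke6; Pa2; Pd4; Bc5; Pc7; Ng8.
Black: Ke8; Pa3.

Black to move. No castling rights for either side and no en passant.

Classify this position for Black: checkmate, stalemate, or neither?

Black to move; black king on e8.
In check: no.
King squares — d7: attacked by Ke6; e7: attacked by Bc5; f7: attacked by Ke6; d8: attacked by Pc7; f8: attacked by Bc5.
Legal moves for Black: none.
Not in check and no legal moves → stalemate.

stalemate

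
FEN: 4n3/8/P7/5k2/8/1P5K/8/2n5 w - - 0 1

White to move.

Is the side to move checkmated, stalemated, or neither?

White to move; white king on h3.
In check: no.
Legal moves for White: Kh4, Kg3, Kh2, Kg2, a7, b4.
White has 6 legal moves and is not in check → neither.

neither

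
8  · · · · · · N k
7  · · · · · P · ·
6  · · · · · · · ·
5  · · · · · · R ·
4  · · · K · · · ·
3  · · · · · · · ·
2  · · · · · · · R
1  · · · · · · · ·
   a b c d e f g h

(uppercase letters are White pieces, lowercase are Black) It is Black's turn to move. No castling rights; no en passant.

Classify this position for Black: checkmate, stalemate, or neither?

Black to move; black king on h8.
In check: yes, from the white rook on h2.
King squares — g7: attacked by Rg5; h7: attacked by Rh2; g8: attacked by Rg5.
Legal moves for Black: none.
In check with no legal moves → checkmate.

checkmate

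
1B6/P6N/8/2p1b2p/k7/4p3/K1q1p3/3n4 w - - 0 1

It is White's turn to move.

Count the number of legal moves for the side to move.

0

White to move; king on a2.
In check: yes, from the black queen on c2.
Legal moves: none.
Count: 0.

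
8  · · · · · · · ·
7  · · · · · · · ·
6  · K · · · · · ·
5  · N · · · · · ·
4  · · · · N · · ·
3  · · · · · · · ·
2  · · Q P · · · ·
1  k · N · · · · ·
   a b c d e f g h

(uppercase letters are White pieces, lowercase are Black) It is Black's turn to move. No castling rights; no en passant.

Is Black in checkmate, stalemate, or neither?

stalemate

Black to move; black king on a1.
In check: no.
King squares — b1: attacked by Qc2; a2: attacked by Nc1; b2: attacked by Qc2.
Legal moves for Black: none.
Not in check and no legal moves → stalemate.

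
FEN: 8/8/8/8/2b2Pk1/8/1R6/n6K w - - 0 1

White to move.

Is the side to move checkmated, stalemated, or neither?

White to move; white king on h1.
In check: no.
Legal moves for White: Rb8, Rb7, Rb6, Rb5, Rb4, Rb3, Rh2, Rg2+, Rf2, Re2, Rd2, Rc2, Ra2, Rb1, Kh2, Kg2, Kg1, f5.
White has 18 legal moves and is not in check → neither.

neither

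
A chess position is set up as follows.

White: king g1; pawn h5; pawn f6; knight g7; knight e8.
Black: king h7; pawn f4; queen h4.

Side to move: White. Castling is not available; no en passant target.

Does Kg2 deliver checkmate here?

After Kg2: black king on h7; in check: no.
Black is not in check, so this cannot be checkmate.

no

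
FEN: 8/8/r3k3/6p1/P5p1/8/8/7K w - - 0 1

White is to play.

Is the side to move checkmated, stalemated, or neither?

White to move; white king on h1.
In check: no.
Legal moves for White: Kh2, Kg2, Kg1, a5.
White has 4 legal moves and is not in check → neither.

neither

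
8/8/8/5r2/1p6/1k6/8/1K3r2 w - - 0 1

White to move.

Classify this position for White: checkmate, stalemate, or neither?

checkmate

White to move; white king on b1.
In check: yes, from the black rook on f1.
King squares — a1: attacked by Rf1; c1: attacked by Rf1; a2: attacked by Kb3; b2: attacked by Kb3; c2: attacked by Kb3.
Legal moves for White: none.
In check with no legal moves → checkmate.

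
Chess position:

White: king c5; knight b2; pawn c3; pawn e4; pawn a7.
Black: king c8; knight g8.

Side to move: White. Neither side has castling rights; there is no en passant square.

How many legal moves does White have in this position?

White to move; king on c5.
In check: no.
Legal moves: Kd6, Kc6, Kb6, Kd5, Kb5, Kd4, Kc4, Kb4, Nc4, Na4, Nd3, Nd1, a8=Q+, a8=R+, a8=B, a8=N, e5, c4.
Count: 18.

18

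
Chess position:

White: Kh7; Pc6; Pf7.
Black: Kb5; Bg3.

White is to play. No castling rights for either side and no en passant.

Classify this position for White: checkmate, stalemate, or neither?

White to move; white king on h7.
In check: no.
Legal moves for White: Kh8, Kg8, Kg7, Kh6, Kg6, f8=Q, f8=R, f8=B, f8=N, c7.
White has 10 legal moves and is not in check → neither.

neither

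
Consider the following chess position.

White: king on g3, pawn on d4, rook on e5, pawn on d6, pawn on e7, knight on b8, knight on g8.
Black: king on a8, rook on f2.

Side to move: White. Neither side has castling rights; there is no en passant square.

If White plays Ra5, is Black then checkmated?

After Ra5: black king on a8; in check: yes, from the white rook on a5.
Black has 2 legal replies: Kxb8, Kb7.
In check but a legal move exists → not checkmate.

no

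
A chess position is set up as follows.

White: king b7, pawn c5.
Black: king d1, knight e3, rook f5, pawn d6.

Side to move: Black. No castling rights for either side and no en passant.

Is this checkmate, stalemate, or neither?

neither

Black to move; black king on d1.
In check: no.
Legal moves for Black include: Rf8, Rf7+, Rf6, Rh5, Rg5, Re5, Rd5, Rxc5, Rf4, Rf3, Rf2, Rf1, Nd5, Ng4, Nc4, Ng2, Nc2, Nf1, ... (list truncated; more exist).
Black has legal moves and is not in check → neither.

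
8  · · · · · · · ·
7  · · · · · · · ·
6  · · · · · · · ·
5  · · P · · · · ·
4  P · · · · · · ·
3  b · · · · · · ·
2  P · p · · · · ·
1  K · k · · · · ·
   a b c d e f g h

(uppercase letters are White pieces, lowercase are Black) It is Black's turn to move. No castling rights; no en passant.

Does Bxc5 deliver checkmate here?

After Bxc5: white king on a1; in check: no.
White is not in check, so this cannot be checkmate.

no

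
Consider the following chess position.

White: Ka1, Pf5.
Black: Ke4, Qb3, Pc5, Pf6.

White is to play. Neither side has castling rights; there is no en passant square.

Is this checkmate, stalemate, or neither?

White to move; white king on a1.
In check: no.
King squares — b1: attacked by Qb3; a2: attacked by Qb3; b2: attacked by Qb3.
Legal moves for White: none.
Not in check and no legal moves → stalemate.

stalemate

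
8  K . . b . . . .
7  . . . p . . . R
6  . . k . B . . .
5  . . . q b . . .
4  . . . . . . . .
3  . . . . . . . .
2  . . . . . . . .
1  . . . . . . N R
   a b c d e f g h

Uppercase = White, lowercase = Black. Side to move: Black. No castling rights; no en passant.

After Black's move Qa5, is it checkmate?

yes

After Qa5: white king on a8; in check: yes, from the black queen on a5.
King squares — a7: attacked by Qa5; b7: attacked by Kc6; b8: attacked by Be5.
White has no legal moves → checkmate.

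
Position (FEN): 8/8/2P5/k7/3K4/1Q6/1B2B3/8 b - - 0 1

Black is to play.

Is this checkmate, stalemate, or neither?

Black to move; black king on a5.
In check: no.
King squares — a4: attacked by Qb3; b4: attacked by Qb3; b5: attacked by Be2; a6: attacked by Be2; b6: attacked by Qb3.
Legal moves for Black: none.
Not in check and no legal moves → stalemate.

stalemate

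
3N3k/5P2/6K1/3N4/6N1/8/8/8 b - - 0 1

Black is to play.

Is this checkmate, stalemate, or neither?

stalemate

Black to move; black king on h8.
In check: no.
King squares — g7: attacked by Kg6; h7: attacked by Kg6; g8: attacked by Pf7.
Legal moves for Black: none.
Not in check and no legal moves → stalemate.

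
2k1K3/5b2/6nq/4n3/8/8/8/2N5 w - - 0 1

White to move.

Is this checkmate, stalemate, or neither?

checkmate

White to move; white king on e8.
In check: yes, from the black bishop on f7.
King squares — d7: attacked by Ne5; e7: attacked by Ng6; f7: attacked by Ne5; d8: attacked by Kc8; f8: attacked by Ng6.
Legal moves for White: none.
In check with no legal moves → checkmate.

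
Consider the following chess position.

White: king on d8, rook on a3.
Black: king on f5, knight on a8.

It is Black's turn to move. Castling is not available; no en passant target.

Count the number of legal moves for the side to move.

10

Black to move; king on f5.
In check: no.
Legal moves: Nc7, Nb6, Kg6, Kf6, Ke6, Kg5, Ke5, Kg4, Kf4, Ke4.
Count: 10.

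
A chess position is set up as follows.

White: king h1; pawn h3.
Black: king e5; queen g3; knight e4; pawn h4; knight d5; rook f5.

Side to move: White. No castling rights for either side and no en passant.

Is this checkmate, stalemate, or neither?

White to move; white king on h1.
In check: no.
King squares — g1: attacked by Qg3; g2: attacked by Qg3; h2: attacked by Qg3.
Legal moves for White: none.
Not in check and no legal moves → stalemate.

stalemate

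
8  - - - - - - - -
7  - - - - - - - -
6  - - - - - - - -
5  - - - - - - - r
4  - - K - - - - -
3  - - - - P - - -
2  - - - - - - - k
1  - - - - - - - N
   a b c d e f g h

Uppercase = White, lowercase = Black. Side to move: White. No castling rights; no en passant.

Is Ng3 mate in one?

After Ng3: black king on h2; in check: no.
Black is not in check, so this cannot be checkmate.

no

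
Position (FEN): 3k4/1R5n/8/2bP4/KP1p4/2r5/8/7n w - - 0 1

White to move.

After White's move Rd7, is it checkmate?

After Rd7: black king on d8; in check: yes, from the white rook on d7.
Black has 3 legal replies: Ke8, Kc8, Kxd7.
In check but a legal move exists → not checkmate.

no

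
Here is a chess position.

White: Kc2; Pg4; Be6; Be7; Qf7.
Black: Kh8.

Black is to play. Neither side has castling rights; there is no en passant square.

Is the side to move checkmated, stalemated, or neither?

stalemate

Black to move; black king on h8.
In check: no.
King squares — g7: attacked by Qf7; h7: attacked by Qf7; g8: attacked by Qf7.
Legal moves for Black: none.
Not in check and no legal moves → stalemate.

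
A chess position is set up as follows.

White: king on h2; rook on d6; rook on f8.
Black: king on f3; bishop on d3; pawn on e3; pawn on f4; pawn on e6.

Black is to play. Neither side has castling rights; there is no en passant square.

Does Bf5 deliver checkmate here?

no

After Bf5: white king on h2; in check: no.
White is not in check, so this cannot be checkmate.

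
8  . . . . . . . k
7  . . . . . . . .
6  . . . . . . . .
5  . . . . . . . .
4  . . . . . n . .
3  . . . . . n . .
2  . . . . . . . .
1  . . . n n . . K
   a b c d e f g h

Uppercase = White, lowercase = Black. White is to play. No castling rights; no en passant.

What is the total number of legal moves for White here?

0

White to move; king on h1.
In check: no.
Legal moves: none.
Count: 0.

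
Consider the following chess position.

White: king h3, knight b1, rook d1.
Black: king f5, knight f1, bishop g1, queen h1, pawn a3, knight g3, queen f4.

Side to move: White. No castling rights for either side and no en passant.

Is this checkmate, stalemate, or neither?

White to move; white king on h3.
In check: yes, from the black queen on h1.
King squares — g2: attacked by Qh1; h2: attacked by Nf1; g3: attacked by Nf1; g4: attacked by Qf4; h4: attacked by Qh1.
Legal moves for White: none.
In check with no legal moves → checkmate.

checkmate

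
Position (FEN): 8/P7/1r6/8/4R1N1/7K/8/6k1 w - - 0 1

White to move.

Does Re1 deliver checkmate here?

yes

After Re1: black king on g1; in check: yes, from the white rook on e1.
King squares — f1: attacked by Re1; h1: attacked by Re1; f2: attacked by Ng4; g2: attacked by Kh3; h2: attacked by Kh3.
Black has no legal moves → checkmate.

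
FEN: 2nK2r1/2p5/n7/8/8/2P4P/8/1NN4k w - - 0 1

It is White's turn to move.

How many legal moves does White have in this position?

White to move; king on d8.
In check: yes, from the black rook on g8.
Legal moves: Kd7.
Count: 1.

1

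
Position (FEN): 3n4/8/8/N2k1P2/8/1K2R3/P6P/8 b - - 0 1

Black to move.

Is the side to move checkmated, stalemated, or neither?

neither

Black to move; black king on d5.
In check: no.
Legal moves for Black: Nf7, Nb7, Ne6, Nc6, Kd6, Kc5, Kd4.
Black has 7 legal moves and is not in check → neither.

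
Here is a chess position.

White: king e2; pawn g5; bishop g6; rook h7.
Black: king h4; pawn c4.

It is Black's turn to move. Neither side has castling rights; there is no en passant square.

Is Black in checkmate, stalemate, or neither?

Black to move; black king on h4.
In check: yes, from the white rook on h7.
Legal moves for Black: Kxg5, Kg4, Kg3.
Black is in check but has 3 legal moves → neither.

neither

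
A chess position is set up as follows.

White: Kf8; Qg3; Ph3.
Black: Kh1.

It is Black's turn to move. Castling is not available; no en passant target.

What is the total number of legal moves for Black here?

0

Black to move; king on h1.
In check: no.
Legal moves: none.
Count: 0.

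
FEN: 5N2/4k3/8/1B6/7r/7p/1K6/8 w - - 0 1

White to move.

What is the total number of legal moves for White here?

White to move; king on b2.
In check: no.
Legal moves: Nh7, Nd7, Ng6+, Ne6, Be8, Bd7, Bc6, Ba6, Bc4, Ba4, Bd3, Be2, Bf1, Kc3, Kb3, Ka3, Kc2, Ka2, Kc1, Kb1, Ka1.
Count: 21.

21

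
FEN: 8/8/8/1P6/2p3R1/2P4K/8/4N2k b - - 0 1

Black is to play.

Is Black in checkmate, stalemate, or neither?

Black to move; black king on h1.
In check: no.
King squares — g1: attacked by Rg4; g2: attacked by Ne1; h2: attacked by Kh3.
Legal moves for Black: none.
Not in check and no legal moves → stalemate.

stalemate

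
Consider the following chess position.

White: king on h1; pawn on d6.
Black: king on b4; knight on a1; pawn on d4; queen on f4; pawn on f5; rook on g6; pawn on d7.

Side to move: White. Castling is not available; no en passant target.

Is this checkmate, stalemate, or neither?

stalemate

White to move; white king on h1.
In check: no.
King squares — g1: attacked by Rg6; g2: attacked by Rg6; h2: attacked by Qf4.
Legal moves for White: none.
Not in check and no legal moves → stalemate.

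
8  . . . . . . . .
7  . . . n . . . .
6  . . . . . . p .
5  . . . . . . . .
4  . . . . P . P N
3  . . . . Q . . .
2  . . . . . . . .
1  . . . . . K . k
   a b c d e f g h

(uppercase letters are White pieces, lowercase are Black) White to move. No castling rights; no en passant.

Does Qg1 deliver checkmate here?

After Qg1: black king on h1; in check: yes, from the white queen on g1.
King squares — g1: attacked by Kf1; g2: attacked by Kf1; h2: attacked by Qg1.
Black has no legal moves → checkmate.

yes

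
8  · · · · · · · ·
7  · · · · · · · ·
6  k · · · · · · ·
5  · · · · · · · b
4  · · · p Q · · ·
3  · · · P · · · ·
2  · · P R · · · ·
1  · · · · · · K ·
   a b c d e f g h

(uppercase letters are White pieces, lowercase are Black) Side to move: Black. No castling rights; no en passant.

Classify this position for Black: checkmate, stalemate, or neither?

neither

Black to move; black king on a6.
In check: no.
Legal moves for Black: Ka7, Kb6, Kb5, Ka5, Be8, Bf7, Bg6, Bg4, Bf3, Be2, Bd1.
Black has 11 legal moves and is not in check → neither.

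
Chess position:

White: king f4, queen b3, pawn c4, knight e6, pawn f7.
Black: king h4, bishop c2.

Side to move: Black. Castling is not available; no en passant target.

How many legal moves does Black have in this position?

Black to move; king on h4.
In check: no.
Legal moves: Kh5, Bh7, Bg6, Bf5, Be4, Bd3, Bxb3, Bd1, Bb1.
Count: 9.

9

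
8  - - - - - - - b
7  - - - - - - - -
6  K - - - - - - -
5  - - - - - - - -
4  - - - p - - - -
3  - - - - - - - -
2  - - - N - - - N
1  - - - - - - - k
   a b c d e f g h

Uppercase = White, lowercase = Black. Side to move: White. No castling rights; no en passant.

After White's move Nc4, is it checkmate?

no

After Nc4: black king on h1; in check: no.
Black is not in check, so this cannot be checkmate.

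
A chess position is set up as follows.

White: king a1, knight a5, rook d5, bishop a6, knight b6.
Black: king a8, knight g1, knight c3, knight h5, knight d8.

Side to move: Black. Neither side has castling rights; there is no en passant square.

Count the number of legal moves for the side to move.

2

Black to move; king on a8.
In check: yes, from the white knight on b6.
Legal moves: Kb8, Ka7.
Count: 2.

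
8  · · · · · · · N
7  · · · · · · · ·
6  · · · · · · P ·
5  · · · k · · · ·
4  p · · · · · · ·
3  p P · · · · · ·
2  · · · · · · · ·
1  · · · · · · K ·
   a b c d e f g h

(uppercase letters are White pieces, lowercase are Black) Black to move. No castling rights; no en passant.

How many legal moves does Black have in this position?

Black to move; king on d5.
In check: no.
Legal moves: Ke6, Kd6, Kc6, Ke5, Kc5, Ke4, Kd4, axb3, a2.
Count: 9.

9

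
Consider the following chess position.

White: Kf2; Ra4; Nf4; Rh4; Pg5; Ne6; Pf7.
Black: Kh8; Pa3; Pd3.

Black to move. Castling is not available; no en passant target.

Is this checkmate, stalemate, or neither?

Black to move; black king on h8.
In check: yes, from the white rook on h4.
King squares — g7: attacked by Ne6; h7: attacked by Rh4; g8: attacked by Pf7.
Legal moves for Black: none.
In check with no legal moves → checkmate.

checkmate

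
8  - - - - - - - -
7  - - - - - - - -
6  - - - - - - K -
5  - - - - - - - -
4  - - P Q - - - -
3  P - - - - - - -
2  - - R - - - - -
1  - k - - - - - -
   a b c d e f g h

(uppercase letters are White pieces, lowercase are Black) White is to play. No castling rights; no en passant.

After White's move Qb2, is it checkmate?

After Qb2: black king on b1; in check: yes, from the white queen on b2.
King squares — a1: attacked by Qb2; c1: attacked by Qb2; a2: attacked by Qb2; b2: attacked by Rc2; c2: attacked by Qb2.
Black has no legal moves → checkmate.

yes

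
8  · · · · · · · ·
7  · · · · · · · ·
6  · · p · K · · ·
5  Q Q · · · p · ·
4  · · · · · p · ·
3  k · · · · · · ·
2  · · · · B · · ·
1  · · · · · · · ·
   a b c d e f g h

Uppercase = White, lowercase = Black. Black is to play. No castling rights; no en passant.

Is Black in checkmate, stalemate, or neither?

Black to move; black king on a3.
In check: yes, from the white queen on a5.
King squares — a2: attacked by Qa5; b2: attacked by Qb5; b3: attacked by Qb5; a4: attacked by Qa5; b4: attacked by Qa5.
Legal moves for Black: none.
In check with no legal moves → checkmate.

checkmate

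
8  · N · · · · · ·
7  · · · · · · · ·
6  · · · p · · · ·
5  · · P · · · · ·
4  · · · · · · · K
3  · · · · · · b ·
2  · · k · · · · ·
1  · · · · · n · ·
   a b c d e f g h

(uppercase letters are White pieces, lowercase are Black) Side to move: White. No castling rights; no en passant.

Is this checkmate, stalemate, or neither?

White to move; white king on h4.
In check: yes, from the black bishop on g3.
Legal moves for White: Kh5, Kg5, Kg4, Kh3.
White is in check but has 4 legal moves → neither.

neither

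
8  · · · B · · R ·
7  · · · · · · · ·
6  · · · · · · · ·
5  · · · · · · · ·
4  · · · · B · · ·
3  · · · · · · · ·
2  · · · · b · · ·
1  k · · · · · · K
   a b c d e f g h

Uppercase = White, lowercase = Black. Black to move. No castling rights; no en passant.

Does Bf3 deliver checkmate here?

no

After Bf3: white king on h1; in check: yes, from the black bishop on f3.
White has 4 legal replies: Kh2, Kg1, Rg2, Bxf3.
In check but a legal move exists → not checkmate.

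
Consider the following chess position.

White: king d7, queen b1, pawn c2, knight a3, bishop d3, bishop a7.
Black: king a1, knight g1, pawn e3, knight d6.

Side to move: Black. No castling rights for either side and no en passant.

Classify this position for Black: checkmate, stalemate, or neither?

checkmate

Black to move; black king on a1.
In check: yes, from the white queen on b1.
King squares — b1: attacked by Na3; a2: attacked by Qb1; b2: attacked by Qb1.
Legal moves for Black: none.
In check with no legal moves → checkmate.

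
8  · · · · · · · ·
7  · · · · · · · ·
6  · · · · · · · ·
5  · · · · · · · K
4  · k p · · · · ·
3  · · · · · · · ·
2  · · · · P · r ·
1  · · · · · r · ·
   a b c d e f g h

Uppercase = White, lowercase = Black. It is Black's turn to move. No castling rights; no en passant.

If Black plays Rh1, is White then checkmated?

After Rh1: white king on h5; in check: yes, from the black rook on h1.
King squares — g4: attacked by Rg2; h4: attacked by Rh1; g5: attacked by Rg2; g6: attacked by Rg2; h6: attacked by Rh1.
White has no legal moves → checkmate.

yes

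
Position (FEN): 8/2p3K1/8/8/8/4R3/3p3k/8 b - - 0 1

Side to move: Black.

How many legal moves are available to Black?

9

Black to move; king on h2.
In check: no.
Legal moves: Kg2, Kh1, Kg1, c6, d1=Q, d1=R, d1=B, d1=N, c5.
Count: 9.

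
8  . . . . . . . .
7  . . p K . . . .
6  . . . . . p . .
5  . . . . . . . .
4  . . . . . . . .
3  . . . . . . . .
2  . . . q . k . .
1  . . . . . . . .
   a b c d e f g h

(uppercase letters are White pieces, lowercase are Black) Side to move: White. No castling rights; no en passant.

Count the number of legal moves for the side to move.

6

White to move; king on d7.
In check: yes, from the black queen on d2.
Legal moves: Ke8, Kc8, Ke7, Kxc7, Ke6, Kc6.
Count: 6.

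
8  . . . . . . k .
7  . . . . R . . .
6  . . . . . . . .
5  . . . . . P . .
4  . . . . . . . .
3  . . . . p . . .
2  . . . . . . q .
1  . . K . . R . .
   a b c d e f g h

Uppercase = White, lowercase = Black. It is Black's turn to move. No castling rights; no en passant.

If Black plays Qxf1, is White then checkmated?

After Qxf1: white king on c1; in check: yes, from the black queen on f1.
White has 2 legal replies: Kc2, Kb2.
In check but a legal move exists → not checkmate.

no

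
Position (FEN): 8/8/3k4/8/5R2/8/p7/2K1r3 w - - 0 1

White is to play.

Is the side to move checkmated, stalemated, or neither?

White to move; white king on c1.
In check: yes, from the black rook on e1.
Legal moves for White: Kd2, Kc2, Kb2.
White is in check but has 3 legal moves → neither.

neither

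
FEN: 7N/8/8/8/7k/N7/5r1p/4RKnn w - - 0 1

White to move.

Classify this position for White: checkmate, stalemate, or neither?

White to move; white king on f1.
In check: yes, from the black rook on f2.
King squares — e1: own rook; g1: attacked by Ph2; e2: attacked by Ng1; f2: attacked by Nh1; g2: attacked by Rf2.
Legal moves for White: none.
In check with no legal moves → checkmate.

checkmate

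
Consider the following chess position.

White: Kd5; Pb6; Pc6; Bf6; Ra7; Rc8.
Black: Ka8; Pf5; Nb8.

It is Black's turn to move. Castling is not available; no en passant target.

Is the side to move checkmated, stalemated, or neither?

checkmate

Black to move; black king on a8.
In check: yes, from the white rook on a7.
King squares — a7: attacked by Pb6; b7: attacked by Pc6; b8: own knight.
Legal moves for Black: none.
In check with no legal moves → checkmate.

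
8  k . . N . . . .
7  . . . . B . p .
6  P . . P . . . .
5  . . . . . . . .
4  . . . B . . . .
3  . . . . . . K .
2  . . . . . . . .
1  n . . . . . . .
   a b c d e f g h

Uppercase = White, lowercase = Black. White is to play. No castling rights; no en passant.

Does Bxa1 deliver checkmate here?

no

After Bxa1: black king on a8; in check: no.
Black is not in check, so this cannot be checkmate.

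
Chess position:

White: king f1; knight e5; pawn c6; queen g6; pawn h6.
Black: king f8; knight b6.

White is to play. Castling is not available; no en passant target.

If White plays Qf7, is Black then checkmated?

yes

After Qf7: black king on f8; in check: yes, from the white queen on f7.
King squares — e7: attacked by Qf7; f7: attacked by Ne5; g7: attacked by Ph6; e8: attacked by Qf7; g8: attacked by Qf7.
Black has no legal moves → checkmate.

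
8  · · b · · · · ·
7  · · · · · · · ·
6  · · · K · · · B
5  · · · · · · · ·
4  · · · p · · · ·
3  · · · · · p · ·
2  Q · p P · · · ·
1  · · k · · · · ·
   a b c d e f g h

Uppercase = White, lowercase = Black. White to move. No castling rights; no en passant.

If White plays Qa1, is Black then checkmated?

After Qa1: black king on c1; in check: yes, from the white queen on a1.
King squares — b1: attacked by Qa1; d1: attacked by Qa1; b2: attacked by Qa1; c2: own pawn; d2: attacked by Bh6.
Black has no legal moves → checkmate.

yes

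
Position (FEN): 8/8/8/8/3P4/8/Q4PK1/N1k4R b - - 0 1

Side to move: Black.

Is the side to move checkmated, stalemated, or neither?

Black to move; black king on c1.
In check: yes, from the white rook on h1.
King squares — b1: attacked by Rh1; d1: attacked by Rh1; b2: attacked by Qa2; c2: attacked by Na1; d2: attacked by Qa2.
Legal moves for Black: none.
In check with no legal moves → checkmate.

checkmate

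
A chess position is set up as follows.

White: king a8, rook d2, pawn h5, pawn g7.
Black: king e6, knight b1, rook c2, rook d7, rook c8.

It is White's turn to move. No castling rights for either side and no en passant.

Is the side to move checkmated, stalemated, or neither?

White to move; white king on a8.
In check: yes, from the black rook on c8.
King squares — a7: attacked by Rd7; b7: attacked by Rd7; b8: attacked by Rc8.
Legal moves for White: none.
In check with no legal moves → checkmate.

checkmate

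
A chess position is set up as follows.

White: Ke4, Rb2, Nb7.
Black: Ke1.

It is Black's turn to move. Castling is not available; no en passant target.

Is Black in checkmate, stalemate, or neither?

Black to move; black king on e1.
In check: no.
Legal moves for Black: Kf1, Kd1.
Black has 2 legal moves and is not in check → neither.

neither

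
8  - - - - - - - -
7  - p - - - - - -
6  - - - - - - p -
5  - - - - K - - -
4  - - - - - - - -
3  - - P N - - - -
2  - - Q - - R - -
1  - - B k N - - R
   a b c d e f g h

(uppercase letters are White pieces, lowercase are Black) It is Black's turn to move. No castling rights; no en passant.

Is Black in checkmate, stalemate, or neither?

checkmate

Black to move; black king on d1.
In check: yes, from the white queen on c2.
King squares — c1: attacked by Qc2; e1: attacked by Rh1; c2: attacked by Ne1; d2: attacked by Bc1; e2: attacked by Qc2.
Legal moves for Black: none.
In check with no legal moves → checkmate.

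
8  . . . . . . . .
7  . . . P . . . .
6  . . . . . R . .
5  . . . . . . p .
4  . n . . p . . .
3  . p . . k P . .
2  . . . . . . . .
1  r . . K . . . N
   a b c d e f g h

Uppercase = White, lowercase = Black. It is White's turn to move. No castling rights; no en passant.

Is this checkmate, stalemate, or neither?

White to move; white king on d1.
In check: yes, from the black rook on a1.
King squares — c1: attacked by Ra1; e1: attacked by Ra1; c2: attacked by Pb3; d2: attacked by Ke3; e2: attacked by Ke3.
Legal moves for White: none.
In check with no legal moves → checkmate.

checkmate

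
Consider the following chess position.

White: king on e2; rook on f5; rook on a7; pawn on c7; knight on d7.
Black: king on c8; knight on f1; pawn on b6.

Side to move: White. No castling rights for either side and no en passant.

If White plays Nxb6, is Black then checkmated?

yes

After Nxb6: black king on c8; in check: yes, from the white knight on b6.
King squares — b7: attacked by Ra7; c7: attacked by Ra7; d7: attacked by Nb6; b8: attacked by Pc7; d8: attacked by Pc7.
Black has no legal moves → checkmate.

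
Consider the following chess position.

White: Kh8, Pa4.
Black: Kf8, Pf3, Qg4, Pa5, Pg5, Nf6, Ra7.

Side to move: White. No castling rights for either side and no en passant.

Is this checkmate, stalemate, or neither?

stalemate

White to move; white king on h8.
In check: no.
King squares — g7: attacked by Ra7; h7: attacked by Nf6; g8: attacked by Nf6.
Legal moves for White: none.
Not in check and no legal moves → stalemate.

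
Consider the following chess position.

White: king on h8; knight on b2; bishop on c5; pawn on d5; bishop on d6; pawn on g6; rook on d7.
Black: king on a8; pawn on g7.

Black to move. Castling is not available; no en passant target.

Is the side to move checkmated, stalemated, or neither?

stalemate

Black to move; black king on a8.
In check: no.
King squares — a7: attacked by Bc5; b7: attacked by Rd7; b8: attacked by Bd6.
Legal moves for Black: none.
Not in check and no legal moves → stalemate.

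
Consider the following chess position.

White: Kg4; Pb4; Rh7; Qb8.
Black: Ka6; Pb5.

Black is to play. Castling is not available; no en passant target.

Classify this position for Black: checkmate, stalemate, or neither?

Black to move; black king on a6.
In check: no.
King squares — a5: attacked by Pb4; b5: own pawn; b6: attacked by Qb8; a7: attacked by Rh7; b7: attacked by Rh7.
Legal moves for Black: none.
Not in check and no legal moves → stalemate.

stalemate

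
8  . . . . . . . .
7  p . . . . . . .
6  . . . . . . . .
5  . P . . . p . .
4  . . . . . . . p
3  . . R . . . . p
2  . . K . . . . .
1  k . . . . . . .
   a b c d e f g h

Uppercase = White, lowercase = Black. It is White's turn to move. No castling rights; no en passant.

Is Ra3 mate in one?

yes

After Ra3: black king on a1; in check: yes, from the white rook on a3.
King squares — b1: attacked by Kc2; a2: attacked by Ra3; b2: attacked by Kc2.
Black has no legal moves → checkmate.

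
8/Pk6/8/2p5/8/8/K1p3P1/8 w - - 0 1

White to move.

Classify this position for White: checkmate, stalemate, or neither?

White to move; white king on a2.
In check: no.
Legal moves for White: Kb3, Ka3, Kb2, Ka1, a8=Q+, a8=R, a8=B+, a8=N, g3, g4.
White has 10 legal moves and is not in check → neither.

neither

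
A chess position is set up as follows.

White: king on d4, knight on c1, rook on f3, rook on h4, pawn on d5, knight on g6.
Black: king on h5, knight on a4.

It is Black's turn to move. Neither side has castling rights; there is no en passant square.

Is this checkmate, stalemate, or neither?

Black to move; black king on h5.
In check: yes, from the white rook on h4.
King squares — g4: attacked by Rh4; h4: attacked by Ng6; g5: available; g6: available; h6: attacked by Rh4.
Legal moves for Black: Kxg6, Kg5.
Black is in check but has 2 legal moves → neither.

neither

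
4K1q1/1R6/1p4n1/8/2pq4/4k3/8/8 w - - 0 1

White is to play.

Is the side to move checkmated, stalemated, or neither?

White to move; white king on e8.
In check: yes, from the black queen on g8.
King squares — d7: attacked by Qd4; e7: attacked by Ng6; f7: attacked by Qg8; d8: attacked by Qd4; f8: attacked by Ng6.
Legal moves for White: none.
In check with no legal moves → checkmate.

checkmate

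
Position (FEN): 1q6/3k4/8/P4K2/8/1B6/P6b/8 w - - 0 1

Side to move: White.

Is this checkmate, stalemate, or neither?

White to move; white king on f5.
In check: no.
Legal moves for White: Kg6, Kf6, Kg5, Kg4, Ke4, Bg8, Bf7, Be6+, Bd5, Bc4, Ba4+, Bc2, Bd1, a6, a3, a4.
White has 16 legal moves and is not in check → neither.

neither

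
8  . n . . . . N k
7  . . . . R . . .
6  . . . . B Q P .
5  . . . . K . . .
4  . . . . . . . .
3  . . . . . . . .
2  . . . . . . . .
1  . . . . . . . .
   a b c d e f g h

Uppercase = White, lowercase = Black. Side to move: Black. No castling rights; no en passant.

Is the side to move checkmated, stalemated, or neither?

checkmate

Black to move; black king on h8.
In check: yes, from the white queen on f6.
King squares — g7: attacked by Qf6; h7: attacked by Pg6; g8: attacked by Be6.
Legal moves for Black: none.
In check with no legal moves → checkmate.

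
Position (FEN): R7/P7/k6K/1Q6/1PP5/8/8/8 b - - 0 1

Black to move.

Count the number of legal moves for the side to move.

0

Black to move; king on a6.
In check: yes, from the white queen on b5.
Legal moves: none.
Count: 0.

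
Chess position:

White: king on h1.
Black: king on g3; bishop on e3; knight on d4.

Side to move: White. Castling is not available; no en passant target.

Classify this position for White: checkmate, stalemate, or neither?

stalemate

White to move; white king on h1.
In check: no.
King squares — g1: attacked by Be3; g2: attacked by Kg3; h2: attacked by Kg3.
Legal moves for White: none.
Not in check and no legal moves → stalemate.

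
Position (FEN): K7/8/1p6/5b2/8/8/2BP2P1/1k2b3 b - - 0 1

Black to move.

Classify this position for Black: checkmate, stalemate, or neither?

Black to move; black king on b1.
In check: yes, from the white bishop on c2.
Legal moves for Black: Kxc2, Kb2, Ka2, Kc1, Ka1, Bxc2.
Black is in check but has 6 legal moves → neither.

neither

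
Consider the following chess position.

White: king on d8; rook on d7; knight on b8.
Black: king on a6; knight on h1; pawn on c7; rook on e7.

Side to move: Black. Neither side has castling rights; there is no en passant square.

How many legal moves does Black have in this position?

Black to move; king on a6.
In check: yes, from the white knight on b8.
Legal moves: Kb7, Ka7, Kb6, Kb5, Ka5.
Count: 5.

5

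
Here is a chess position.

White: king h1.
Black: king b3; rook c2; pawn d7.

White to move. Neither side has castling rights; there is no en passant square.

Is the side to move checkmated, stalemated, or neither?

White to move; white king on h1.
In check: no.
Legal moves for White: Kg1.
White has 1 legal move and is not in check → neither.

neither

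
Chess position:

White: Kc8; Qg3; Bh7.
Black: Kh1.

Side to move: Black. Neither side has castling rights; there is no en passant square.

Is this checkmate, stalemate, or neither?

stalemate

Black to move; black king on h1.
In check: no.
King squares — g1: attacked by Qg3; g2: attacked by Qg3; h2: attacked by Qg3.
Legal moves for Black: none.
Not in check and no legal moves → stalemate.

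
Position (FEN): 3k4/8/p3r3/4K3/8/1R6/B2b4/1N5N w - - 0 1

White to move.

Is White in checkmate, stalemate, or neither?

White to move; white king on e5.
In check: yes, from the black rook on e6.
Legal moves for White: Kxe6, Kf5, Kd5, Kd4.
White is in check but has 4 legal moves → neither.

neither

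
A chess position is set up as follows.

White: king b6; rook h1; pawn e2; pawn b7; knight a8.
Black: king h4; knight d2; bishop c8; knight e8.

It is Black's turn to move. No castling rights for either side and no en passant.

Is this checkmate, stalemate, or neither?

neither

Black to move; black king on h4.
In check: yes, from the white rook on h1.
King squares — g3: available; h3: attacked by Rh1; g4: available; g5: available; h5: attacked by Rh1.
Legal moves for Black: Kg5, Kg4, Kg3, Bh3.
Black is in check but has 4 legal moves → neither.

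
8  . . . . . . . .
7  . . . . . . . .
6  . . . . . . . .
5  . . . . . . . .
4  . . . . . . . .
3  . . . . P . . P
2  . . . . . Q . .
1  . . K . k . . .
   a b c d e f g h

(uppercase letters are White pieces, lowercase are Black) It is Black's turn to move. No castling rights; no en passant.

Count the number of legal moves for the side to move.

Black to move; king on e1.
In check: yes, from the white queen on f2.
Legal moves: Kxf2.
Count: 1.

1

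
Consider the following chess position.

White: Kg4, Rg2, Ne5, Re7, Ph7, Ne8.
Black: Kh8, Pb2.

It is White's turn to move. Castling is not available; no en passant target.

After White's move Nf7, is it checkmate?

no

After Nf7: black king on h8; in check: yes, from the white knight on f7.
Black has 1 legal reply: Kxh7.
In check but a legal move exists → not checkmate.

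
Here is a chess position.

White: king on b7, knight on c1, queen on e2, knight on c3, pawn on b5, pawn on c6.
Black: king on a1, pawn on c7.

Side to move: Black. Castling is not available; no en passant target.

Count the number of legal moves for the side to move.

0

Black to move; king on a1.
In check: no.
Legal moves: none.
Count: 0.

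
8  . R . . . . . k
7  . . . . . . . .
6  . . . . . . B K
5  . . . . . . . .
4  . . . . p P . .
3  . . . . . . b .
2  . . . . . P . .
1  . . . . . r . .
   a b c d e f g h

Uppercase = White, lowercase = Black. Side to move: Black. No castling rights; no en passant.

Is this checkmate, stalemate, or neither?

Black to move; black king on h8.
In check: yes, from the white rook on b8.
King squares — g7: attacked by Kh6; h7: attacked by Bg6; g8: attacked by Rb8.
Legal moves for Black: none.
In check with no legal moves → checkmate.

checkmate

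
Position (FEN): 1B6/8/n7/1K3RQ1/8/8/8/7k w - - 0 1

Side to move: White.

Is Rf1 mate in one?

After Rf1: black king on h1; in check: yes, from the white rook on f1.
King squares — g1: attacked by Rf1; g2: attacked by Qg5; h2: attacked by Bb8.
Black has no legal moves → checkmate.

yes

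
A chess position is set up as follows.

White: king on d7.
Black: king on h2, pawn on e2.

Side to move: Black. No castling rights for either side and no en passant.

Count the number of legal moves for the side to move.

Black to move; king on h2.
In check: no.
Legal moves: Kh3, Kg3, Kg2, Kh1, Kg1, e1=Q, e1=R, e1=B, e1=N.
Count: 9.

9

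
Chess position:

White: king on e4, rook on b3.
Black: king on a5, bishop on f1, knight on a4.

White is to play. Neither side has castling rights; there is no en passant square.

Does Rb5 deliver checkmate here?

no

After Rb5: black king on a5; in check: yes, from the white rook on b5.
Black has 3 legal replies: Ka6, Kxb5, Bxb5.
In check but a legal move exists → not checkmate.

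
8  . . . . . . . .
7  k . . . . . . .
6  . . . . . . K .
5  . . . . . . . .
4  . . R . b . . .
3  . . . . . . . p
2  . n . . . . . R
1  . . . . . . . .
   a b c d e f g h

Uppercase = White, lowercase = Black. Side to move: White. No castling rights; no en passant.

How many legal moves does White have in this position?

White to move; king on g6.
In check: yes, from the black bishop on e4.
Legal moves: Kg7, Kf7, Kh6, Kf6, Kh5, Kg5, Rxe4.
Count: 7.

7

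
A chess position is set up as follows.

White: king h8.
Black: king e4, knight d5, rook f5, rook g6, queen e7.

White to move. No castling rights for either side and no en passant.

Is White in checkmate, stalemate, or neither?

White to move; white king on h8.
In check: no.
King squares — g7: attacked by Rg6; h7: attacked by Qe7; g8: attacked by Rg6.
Legal moves for White: none.
Not in check and no legal moves → stalemate.

stalemate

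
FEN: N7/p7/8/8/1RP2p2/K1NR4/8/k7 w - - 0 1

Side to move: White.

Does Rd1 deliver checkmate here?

yes

After Rd1: black king on a1; in check: yes, from the white rook on d1.
King squares — b1: attacked by Rd1; a2: attacked by Ka3; b2: attacked by Ka3.
Black has no legal moves → checkmate.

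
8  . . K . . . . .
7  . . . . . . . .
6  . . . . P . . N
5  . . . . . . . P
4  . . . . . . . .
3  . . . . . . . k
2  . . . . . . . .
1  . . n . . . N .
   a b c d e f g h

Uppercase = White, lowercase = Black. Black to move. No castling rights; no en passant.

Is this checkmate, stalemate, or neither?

neither

Black to move; black king on h3.
In check: yes, from the white knight on g1.
King squares — g2: available; h2: available; g3: available; g4: attacked by Nh6; h4: available.
Legal moves for Black: Kh4, Kg3, Kh2, Kg2.
Black is in check but has 4 legal moves → neither.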